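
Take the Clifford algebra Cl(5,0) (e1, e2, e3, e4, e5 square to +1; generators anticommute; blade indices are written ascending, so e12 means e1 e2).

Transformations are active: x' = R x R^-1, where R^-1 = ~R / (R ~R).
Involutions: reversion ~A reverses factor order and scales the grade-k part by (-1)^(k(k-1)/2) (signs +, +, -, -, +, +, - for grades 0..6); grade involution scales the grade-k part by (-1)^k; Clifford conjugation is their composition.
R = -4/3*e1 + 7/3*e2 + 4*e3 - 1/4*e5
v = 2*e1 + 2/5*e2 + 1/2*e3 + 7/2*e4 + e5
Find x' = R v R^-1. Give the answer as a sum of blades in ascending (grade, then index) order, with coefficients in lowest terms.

~R = -4/3*e1 + 7/3*e2 + 4*e3 - 1/4*e5, and R ~R = 3353/144, so R^-1 = ~R / (3353/144).
R v = 1/60 - 26/5*e12 - 26/3*e13 - 14/3*e14 - 5/6*e15 - 13/30*e23 + 49/6*e24 + 73/30*e25 + 14*e34 + 33/8*e35 + 7/8*e45
Answer: -33562/16765*e1 - 190/479*e2 - 16573/33530*e3 - 7/2*e4 - 16771/16765*e5


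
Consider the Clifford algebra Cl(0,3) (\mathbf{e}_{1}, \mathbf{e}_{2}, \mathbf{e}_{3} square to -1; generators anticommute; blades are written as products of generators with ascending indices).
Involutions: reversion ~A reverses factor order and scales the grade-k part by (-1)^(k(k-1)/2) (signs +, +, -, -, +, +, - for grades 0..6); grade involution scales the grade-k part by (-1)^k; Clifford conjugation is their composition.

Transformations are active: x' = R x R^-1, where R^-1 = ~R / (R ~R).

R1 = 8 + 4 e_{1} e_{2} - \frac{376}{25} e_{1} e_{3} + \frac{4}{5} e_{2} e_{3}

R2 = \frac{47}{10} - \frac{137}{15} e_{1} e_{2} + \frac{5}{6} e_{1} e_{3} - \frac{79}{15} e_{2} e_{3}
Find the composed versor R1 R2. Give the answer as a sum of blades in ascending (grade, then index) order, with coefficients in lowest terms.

Distribute over the terms of R1 (each basis-blade product reordered to ascending indices, repeated generators contracted through their squares):
(8) R2 = \frac{188}{5} - \frac{1096}{15} e_{1} e_{2} + \frac{20}{3} e_{1} e_{3} - \frac{632}{15} e_{2} e_{3}
(4 e_{1} e_{2}) R2 = \frac{548}{15} + \frac{94}{5} e_{1} e_{2} + \frac{316}{15} e_{1} e_{3} + \frac{10}{3} e_{2} e_{3}
(-\frac{376}{25} e_{1} e_{3}) R2 = \frac{188}{15} + \frac{29704}{375} e_{1} e_{2} - \frac{8836}{125} e_{1} e_{3} - \frac{51512}{375} e_{2} e_{3}
(\frac{4}{5} e_{2} e_{3}) R2 = \frac{316}{75} - \frac{2}{3} e_{1} e_{2} - \frac{548}{75} e_{1} e_{3} + \frac{94}{25} e_{2} e_{3}
Summing the partial products and collecting blades:
Answer: \frac{2272}{25} + \frac{9104}{375} e_{1} e_{2} - \frac{18848}{375} e_{1} e_{3} - \frac{64652}{375} e_{2} e_{3}


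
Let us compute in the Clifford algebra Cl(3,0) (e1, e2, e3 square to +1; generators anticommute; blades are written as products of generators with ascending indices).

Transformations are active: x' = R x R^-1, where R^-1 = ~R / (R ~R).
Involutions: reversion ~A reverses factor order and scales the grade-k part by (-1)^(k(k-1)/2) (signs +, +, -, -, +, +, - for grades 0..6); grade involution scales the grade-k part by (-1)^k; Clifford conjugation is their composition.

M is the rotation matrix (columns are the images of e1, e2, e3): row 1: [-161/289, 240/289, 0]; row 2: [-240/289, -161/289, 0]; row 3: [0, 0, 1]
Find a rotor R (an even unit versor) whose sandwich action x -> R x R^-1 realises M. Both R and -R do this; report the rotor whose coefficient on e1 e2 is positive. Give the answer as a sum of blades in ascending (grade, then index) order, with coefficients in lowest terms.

Method: write R = a + b12*e1 e2 + b13*e1 e3 + b23*e2 e3 with a^2 + b12^2 + b13^2 + b23^2 = 1 (so R^-1 = ~R). Expanding the columns R e_j ~R gives tr M = 4a^2 - 1 and, from the antisymmetric part, M21 - M12 = -4a*b12, M13 - M31 = 4a*b13, M32 - M23 = -4a*b23.
Here tr M = -33/289, so a^2 = (1 + tr M)/4 = 64/289 and a = ±8/17. Taking a = 8/17: M21 - M12 = -480/289, M13 - M31 = 0, M32 - M23 = 0, giving b12 = 15/17, b13 = 0, b23 = 0, i.e. R = 8/17 + 15/17*e1 e2.
Its e1 e2 coefficient is already positive.
Answer: 8/17 + 15/17*e1 e2. Sheet selection: the two-to-one cover makes ±R indistinguishable at the matrix level (trace -33/289), so uniqueness comes from the required sign on e1 e2.


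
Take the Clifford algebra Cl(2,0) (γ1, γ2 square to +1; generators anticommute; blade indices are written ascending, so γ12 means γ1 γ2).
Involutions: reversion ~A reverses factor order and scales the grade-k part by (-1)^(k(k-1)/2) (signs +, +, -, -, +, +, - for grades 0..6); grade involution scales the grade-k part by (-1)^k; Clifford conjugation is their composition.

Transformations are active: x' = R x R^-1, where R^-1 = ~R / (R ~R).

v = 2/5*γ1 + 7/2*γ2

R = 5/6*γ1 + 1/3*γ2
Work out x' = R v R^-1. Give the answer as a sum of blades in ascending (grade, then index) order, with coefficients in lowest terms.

~R = 5/6*γ1 + 1/3*γ2, and R ~R = 29/36, so R^-1 = ~R / (29/36).
R v = 3/2 + 167/60*γ12
Answer: 392/145*γ1 - 131/58*γ2


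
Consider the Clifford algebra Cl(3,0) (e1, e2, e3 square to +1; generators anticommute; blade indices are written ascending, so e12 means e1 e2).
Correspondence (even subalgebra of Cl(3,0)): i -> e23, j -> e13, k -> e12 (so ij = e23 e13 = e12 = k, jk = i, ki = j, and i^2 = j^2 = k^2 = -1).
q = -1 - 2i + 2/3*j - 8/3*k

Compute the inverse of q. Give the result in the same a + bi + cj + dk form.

In blades: q = -1 - 8/3*e12 + 2/3*e13 - 2*e23.
With qbar = -1 + 8/3*e12 - 2/3*e13 + 2*e23 (scalar fixed, mapped units negated), q qbar = 113/9 (the sum of squared coefficients), so q^-1 = qbar / (113/9) = -9/113 + 24/113*e12 - 6/113*e13 + 18/113*e23; translating back:
Answer: -9/113 + 18/113*i - 6/113*j + 24/113*k


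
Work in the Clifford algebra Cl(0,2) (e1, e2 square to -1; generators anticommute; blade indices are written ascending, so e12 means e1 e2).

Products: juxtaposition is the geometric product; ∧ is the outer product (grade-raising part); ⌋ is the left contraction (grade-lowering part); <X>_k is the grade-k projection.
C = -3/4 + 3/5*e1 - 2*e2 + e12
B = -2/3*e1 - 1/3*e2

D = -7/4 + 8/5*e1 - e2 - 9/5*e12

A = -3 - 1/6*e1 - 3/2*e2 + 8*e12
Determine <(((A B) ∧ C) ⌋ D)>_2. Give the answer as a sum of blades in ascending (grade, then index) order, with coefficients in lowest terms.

step 1: -11/18 + 14/3*e1 - 13/3*e2 - 17/18*e12
step 2: 11/24 - 58/15*e1 + 161/36*e2 - 2389/360*e12
step 3: -3007/1440 - 439/60*e1 - 4451/600*e2 - 33/40*e12
step 4: -33/40*e12
Answer: -33/40*e12


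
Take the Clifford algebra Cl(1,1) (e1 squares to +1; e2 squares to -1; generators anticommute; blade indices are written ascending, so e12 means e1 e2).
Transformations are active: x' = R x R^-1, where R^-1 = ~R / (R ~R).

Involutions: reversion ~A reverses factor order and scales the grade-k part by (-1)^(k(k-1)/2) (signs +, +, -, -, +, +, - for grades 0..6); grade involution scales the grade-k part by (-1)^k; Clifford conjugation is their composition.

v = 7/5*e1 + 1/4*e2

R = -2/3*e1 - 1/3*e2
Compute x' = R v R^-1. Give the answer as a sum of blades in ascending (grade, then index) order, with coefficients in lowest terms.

~R = -2/3*e1 - 1/3*e2, and R ~R = 1/3, so R^-1 = ~R / (1/3).
R v = -17/20 + 3/10*e12
Answer: 2*e1 + 29/20*e2


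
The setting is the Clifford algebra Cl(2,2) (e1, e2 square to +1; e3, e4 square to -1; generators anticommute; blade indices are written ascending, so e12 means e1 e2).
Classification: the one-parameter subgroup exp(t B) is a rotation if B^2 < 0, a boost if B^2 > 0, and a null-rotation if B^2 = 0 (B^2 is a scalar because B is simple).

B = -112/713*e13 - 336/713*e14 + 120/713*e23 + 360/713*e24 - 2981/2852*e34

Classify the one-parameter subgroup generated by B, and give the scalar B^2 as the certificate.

B^2 term by term: the squares give (-112/713)^2*(e13)^2 + (-336/713)^2*(e14)^2 + (120/713)^2*(e23)^2 + (360/713)^2*(e24)^2 + (-2981/2852)^2*(e34)^2 = 12544/508369*(+1) + 112896/508369*(+1) + 14400/508369*(+1) + 129600/508369*(+1) + 8886361/8133904*(-1) = -9/16 (each basis 2-blade squares to minus the product of its generators' squares); cross terms between blades sharing an index anticommute and cancel; the commuting (index-disjoint) pairs give grade-4 terms 2*c*c'*(blade product), which cancel blade by blade — e1234: 80640/508369 - 80640/508369 = 0 — confirming B is simple. So B^2 = -9/16.
Answer: rotation, certificate B^2 = -9/16. The class reads off the invariant scalar -9/16 directly.


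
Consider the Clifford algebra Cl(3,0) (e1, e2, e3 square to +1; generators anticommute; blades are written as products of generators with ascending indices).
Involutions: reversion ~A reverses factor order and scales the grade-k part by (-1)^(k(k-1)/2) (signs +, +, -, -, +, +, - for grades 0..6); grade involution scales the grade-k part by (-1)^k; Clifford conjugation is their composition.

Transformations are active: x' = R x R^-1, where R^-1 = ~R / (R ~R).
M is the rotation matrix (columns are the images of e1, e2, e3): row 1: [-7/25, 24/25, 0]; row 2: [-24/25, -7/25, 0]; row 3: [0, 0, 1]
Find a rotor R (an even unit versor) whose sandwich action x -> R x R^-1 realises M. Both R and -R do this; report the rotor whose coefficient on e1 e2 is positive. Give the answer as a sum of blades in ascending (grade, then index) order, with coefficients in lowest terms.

Method: write R = a + b12*e1 e2 + b13*e1 e3 + b23*e2 e3 with a^2 + b12^2 + b13^2 + b23^2 = 1 (so R^-1 = ~R). Expanding the columns R e_j ~R gives tr M = 4a^2 - 1 and, from the antisymmetric part, M21 - M12 = -4a*b12, M13 - M31 = 4a*b13, M32 - M23 = -4a*b23.
Here tr M = 11/25, so a^2 = (1 + tr M)/4 = 9/25 and a = ±3/5. Taking a = 3/5: M21 - M12 = -48/25, M13 - M31 = 0, M32 - M23 = 0, giving b12 = 4/5, b13 = 0, b23 = 0, i.e. R = 3/5 + 4/5*e1 e2.
Its e1 e2 coefficient is already positive.
Answer: 3/5 + 4/5*e1 e2. Recall the cover is two-to-one: with M of trace 11/25, both preimages act alike, and the stated e1 e2 sign chooses the sheet.


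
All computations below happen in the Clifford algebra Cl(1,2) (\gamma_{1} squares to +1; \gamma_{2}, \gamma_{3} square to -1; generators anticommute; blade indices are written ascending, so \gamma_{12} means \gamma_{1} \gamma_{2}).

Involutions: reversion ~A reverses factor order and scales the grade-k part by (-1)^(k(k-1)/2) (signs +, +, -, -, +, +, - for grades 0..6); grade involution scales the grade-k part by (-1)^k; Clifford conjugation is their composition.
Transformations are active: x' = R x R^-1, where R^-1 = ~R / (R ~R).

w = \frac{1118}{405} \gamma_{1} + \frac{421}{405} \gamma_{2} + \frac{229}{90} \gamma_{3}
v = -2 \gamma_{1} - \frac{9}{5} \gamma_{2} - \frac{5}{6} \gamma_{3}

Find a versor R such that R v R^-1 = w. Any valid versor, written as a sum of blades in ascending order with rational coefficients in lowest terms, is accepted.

The midline construction: v and w both square to \frac{59}{900}, so reflecting in their sum \frac{308}{405} \gamma_{1} - \frac{308}{405} \gamma_{2} + \frac{77}{45} \gamma_{3} exchanges them.
Answer: \frac{308}{405} \gamma_{1} - \frac{308}{405} \gamma_{2} + \frac{77}{45} \gamma_{3}


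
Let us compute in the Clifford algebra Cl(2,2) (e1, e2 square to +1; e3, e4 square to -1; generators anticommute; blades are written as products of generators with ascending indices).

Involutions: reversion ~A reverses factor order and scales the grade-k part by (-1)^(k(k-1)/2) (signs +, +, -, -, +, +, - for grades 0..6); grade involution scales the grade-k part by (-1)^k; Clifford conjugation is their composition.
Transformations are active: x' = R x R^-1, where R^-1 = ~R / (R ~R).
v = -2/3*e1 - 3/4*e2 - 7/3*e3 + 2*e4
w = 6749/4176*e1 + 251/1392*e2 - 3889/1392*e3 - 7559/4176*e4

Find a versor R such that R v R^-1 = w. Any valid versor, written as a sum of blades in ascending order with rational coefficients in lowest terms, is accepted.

Key observation: q(v) = q(w) = -135/16 (sandwiches preserve the norm), so R = v + w = 3965/4176*e1 - 793/1392*e2 - 2379/464*e3 + 793/4176*e4 works whenever it is invertible — the component of v along it is kept and (v - w)/2 reverses, sending v to w.
Answer: 3965/4176*e1 - 793/1392*e2 - 2379/464*e3 + 793/4176*e4


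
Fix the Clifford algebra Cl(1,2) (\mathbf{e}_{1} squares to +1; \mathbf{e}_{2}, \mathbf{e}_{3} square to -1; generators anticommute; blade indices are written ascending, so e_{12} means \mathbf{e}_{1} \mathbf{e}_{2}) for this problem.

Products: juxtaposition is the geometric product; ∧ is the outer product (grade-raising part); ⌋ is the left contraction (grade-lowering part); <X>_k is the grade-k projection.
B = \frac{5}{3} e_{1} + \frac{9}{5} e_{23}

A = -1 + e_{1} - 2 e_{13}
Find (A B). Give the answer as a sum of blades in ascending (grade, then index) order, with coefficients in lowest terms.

step 1: \frac{5}{3} - \frac{5}{3} e_{1} + \frac{10}{3} e_{3} - \frac{18}{5} e_{12} - \frac{9}{5} e_{23} + \frac{9}{5} e_{123}
Answer: \frac{5}{3} - \frac{5}{3} e_{1} + \frac{10}{3} e_{3} - \frac{18}{5} e_{12} - \frac{9}{5} e_{23} + \frac{9}{5} e_{123}


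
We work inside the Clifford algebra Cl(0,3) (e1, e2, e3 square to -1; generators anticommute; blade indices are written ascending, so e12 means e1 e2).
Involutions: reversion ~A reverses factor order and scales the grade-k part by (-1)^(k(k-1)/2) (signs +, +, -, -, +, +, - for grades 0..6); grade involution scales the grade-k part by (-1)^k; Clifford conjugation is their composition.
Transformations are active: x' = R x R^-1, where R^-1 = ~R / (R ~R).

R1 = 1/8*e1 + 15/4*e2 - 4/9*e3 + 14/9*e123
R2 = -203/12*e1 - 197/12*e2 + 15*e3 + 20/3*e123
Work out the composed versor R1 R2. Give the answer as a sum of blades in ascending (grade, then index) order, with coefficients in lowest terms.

Distribute over the terms of R1 (each basis-blade product reordered to ascending indices, repeated generators contracted through their squares):
(1/8*e1) R2 = 203/96 - 197/96*e12 + 15/8*e13 - 5/6*e23
(15/4*e2) R2 = 985/16 + 1015/16*e12 + 25*e13 + 225/4*e23
(-4/9*e3) R2 = 20/3 + 80/27*e12 - 203/27*e13 - 197/27*e23
(14/9*e123) R2 = 280/27 - 70/3*e12 - 1379/54*e13 + 1421/54*e23
Summing the partial products and collecting blades:
Answer: 69737/864 + 35437/864*e12 - 445/72*e13 + 8039/108*e23


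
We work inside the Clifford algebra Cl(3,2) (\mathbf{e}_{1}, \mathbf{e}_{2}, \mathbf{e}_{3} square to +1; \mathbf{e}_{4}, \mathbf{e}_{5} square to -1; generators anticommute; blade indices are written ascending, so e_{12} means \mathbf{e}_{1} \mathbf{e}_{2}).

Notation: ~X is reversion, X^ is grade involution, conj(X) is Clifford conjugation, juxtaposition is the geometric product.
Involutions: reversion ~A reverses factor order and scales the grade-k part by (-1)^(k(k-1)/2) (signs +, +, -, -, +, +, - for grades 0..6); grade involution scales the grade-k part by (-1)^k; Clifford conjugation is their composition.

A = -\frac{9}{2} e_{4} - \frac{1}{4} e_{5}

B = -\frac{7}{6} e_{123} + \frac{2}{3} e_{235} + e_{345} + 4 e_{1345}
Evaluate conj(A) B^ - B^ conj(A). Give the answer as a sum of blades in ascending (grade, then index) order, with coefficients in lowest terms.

first term: \frac{1}{6} e_{23} + \frac{1}{4} e_{34} - \frac{9}{2} e_{35} + e_{134} - 18 e_{135} - \frac{21}{4} e_{1234} - \frac{7}{24} e_{1235} - 3 e_{2345}
second term: \frac{1}{6} e_{23} + \frac{1}{4} e_{34} - \frac{9}{2} e_{35} - e_{134} + 18 e_{135} + \frac{21}{4} e_{1234} + \frac{7}{24} e_{1235} + 3 e_{2345}
Answer: 2 e_{134} - 36 e_{135} - \frac{21}{2} e_{1234} - \frac{7}{12} e_{1235} - 6 e_{2345}


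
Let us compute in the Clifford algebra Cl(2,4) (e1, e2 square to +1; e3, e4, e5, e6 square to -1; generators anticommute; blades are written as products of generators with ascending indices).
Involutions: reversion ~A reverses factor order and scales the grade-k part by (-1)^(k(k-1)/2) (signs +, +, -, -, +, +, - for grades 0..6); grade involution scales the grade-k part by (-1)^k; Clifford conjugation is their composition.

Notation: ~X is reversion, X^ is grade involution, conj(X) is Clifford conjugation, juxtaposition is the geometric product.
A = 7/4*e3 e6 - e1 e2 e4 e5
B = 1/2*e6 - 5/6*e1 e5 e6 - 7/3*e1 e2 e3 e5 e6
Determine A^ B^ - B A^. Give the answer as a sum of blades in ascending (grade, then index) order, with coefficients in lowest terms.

first term: 7/8*e3 + 49/12*e1 e2 e5 + 35/24*e1 e3 e5 - 5/6*e2 e4 e6 - 7/3*e3 e4 e6 + 1/2*e1 e2 e4 e5 e6
second term: 7/8*e3 - 49/12*e1 e2 e5 + 35/24*e1 e3 e5 + 5/6*e2 e4 e6 - 7/3*e3 e4 e6 - 1/2*e1 e2 e4 e5 e6
Answer: 49/6*e1 e2 e5 - 5/3*e2 e4 e6 + e1 e2 e4 e5 e6


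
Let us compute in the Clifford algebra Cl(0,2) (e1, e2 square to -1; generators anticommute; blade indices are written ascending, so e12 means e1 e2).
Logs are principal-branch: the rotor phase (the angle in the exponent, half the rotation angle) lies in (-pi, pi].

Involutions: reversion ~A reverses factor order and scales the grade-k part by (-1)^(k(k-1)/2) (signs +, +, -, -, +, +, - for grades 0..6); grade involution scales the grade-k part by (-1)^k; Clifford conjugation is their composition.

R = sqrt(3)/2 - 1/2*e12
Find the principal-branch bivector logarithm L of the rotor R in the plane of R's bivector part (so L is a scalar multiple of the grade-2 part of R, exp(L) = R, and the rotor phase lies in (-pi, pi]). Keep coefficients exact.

The scalar part of R is sqrt(3)/2, and that scalar determines the rotor phase on the principal branch; recovering the unit plane as bivector-part over sine of the phase gives L = phase * plane.
Concretely: cos(phase) = sqrt(3)/2 gives phase = ±pi/6, and since phase/sin(phase) is even the sign is immaterial: L = (phase/sin(phase)) * <R>_2 = (pi/3) * <R>_2.
Answer: -pi/6*e12


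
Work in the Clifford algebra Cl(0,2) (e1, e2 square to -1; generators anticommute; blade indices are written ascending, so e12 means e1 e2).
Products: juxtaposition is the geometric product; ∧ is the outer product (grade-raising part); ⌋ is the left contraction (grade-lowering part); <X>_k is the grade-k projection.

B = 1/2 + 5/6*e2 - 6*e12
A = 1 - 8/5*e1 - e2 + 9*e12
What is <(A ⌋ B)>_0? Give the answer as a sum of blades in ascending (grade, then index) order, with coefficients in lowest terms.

step 1: 166/3 + 6*e1 - 263/30*e2 - 6*e12
step 2: 166/3
Answer: 166/3


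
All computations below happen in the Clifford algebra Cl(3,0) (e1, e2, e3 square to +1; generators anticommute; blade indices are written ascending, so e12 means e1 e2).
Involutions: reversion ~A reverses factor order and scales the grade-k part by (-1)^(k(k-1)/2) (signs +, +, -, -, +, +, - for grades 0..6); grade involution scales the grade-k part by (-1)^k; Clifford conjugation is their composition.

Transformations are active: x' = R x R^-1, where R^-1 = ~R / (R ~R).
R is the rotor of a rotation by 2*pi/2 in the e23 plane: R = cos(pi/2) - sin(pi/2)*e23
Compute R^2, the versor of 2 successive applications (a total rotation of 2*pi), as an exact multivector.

Because a rotor carries half the rotation angle, composing 2 copies of this e23-plane rotor multiplies the phase: 2*(pi/2) = pi, hence R^2 = cos(pi) - sin(pi)*e23.
cos(pi) = -1 and sin(pi) = 0, so R^2 = -1. The total rotation 2*pi is 1 full turn, so every vector returns to itself, yet the rotor is -1, on the OTHER sheet of the double cover (an odd number of 2*pi turns).
Answer: -1


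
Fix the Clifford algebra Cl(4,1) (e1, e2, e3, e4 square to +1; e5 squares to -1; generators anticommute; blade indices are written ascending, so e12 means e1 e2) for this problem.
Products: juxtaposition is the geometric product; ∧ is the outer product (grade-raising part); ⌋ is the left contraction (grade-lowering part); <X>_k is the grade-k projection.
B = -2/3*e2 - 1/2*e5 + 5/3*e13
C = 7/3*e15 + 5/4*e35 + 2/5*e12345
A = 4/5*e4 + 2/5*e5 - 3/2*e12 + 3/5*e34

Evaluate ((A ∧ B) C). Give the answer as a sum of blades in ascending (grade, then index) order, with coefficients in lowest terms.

step 1: 8/15*e24 + 4/15*e25 - 2/5*e45 + 3/4*e125 + 4/3*e134 + 2/3*e135 - 2/5*e234 - 3/10*e345
step 2: 5/6*e1 - 7/4*e2 - 14/9*e3 + 3/8*e4 - 167/225*e12 + 14/15*e14 - 4/25*e15 + 1/3*e23 - 4/15*e24 - 8/15*e25 + 4/5*e34 + 311/400*e123 - 89/150*e134 + 16/75*e135 - 5/3*e145 + 1/2*e245 + 28/9*e345 + 56/45*e1245 - 2/3*e2345 + 14/15*e12345
Answer: 5/6*e1 - 7/4*e2 - 14/9*e3 + 3/8*e4 - 167/225*e12 + 14/15*e14 - 4/25*e15 + 1/3*e23 - 4/15*e24 - 8/15*e25 + 4/5*e34 + 311/400*e123 - 89/150*e134 + 16/75*e135 - 5/3*e145 + 1/2*e245 + 28/9*e345 + 56/45*e1245 - 2/3*e2345 + 14/15*e12345


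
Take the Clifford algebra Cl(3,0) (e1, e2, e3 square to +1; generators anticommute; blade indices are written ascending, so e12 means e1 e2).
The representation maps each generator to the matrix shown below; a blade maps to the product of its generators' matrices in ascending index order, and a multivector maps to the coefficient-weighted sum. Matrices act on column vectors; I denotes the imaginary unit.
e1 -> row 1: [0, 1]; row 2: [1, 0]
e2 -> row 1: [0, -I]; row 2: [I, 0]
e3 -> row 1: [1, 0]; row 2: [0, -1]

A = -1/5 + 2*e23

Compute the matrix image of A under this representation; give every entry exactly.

Bivector images (products of the table entries): rho(e23) = rho(e2)rho(e3) = row 1: [0, I]; row 2: [I, 0].
M = (-1/5)*1 + (2)*rho(e23), summed entrywise (1 is the identity matrix):
Answer: row 1: [-1/5, 2*I]; row 2: [2*I, -1/5]


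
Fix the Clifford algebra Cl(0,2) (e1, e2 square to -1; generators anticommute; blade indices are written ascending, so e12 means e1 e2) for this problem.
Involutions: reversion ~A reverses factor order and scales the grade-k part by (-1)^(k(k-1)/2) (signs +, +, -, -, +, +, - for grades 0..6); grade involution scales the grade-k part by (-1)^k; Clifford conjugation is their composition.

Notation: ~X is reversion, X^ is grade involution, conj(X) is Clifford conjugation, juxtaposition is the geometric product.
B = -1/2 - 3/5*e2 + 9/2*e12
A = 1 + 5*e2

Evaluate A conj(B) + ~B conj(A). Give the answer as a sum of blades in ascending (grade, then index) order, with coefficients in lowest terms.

first term: -7/2 - 45/2*e1 - 19/10*e2 - 9/2*e12
second term: -7/2 - 45/2*e1 + 19/10*e2 - 9/2*e12
Answer: -7 - 45*e1 - 9*e12


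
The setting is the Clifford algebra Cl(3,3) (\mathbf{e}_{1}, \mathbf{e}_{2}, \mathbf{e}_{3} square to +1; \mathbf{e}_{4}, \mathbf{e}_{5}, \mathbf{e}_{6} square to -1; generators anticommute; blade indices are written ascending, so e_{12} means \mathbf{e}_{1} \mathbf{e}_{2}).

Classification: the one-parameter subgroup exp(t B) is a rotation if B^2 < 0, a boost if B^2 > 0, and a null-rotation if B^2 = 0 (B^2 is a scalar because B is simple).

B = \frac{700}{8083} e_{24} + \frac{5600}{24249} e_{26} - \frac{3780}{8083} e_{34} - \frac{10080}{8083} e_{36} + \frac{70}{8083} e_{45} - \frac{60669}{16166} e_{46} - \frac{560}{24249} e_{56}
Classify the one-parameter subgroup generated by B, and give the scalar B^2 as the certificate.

B^2 term by term: the squares give (\frac{700}{8083})^2*(e_{24})^2 + (\frac{5600}{24249})^2*(e_{26})^2 + (-\frac{3780}{8083})^2*(e_{34})^2 + (-\frac{10080}{8083})^2*(e_{36})^2 + (\frac{70}{8083})^2*(e_{45})^2 + (-\frac{60669}{16166})^2*(e_{46})^2 + (-\frac{560}{24249})^2*(e_{56})^2 = \frac{490000}{65334889}*(+1) + \frac{31360000}{588014001}*(+1) + \frac{14288400}{65334889}*(+1) + \frac{101606400}{65334889}*(+1) + \frac{4900}{65334889}*(-1) + \frac{3680727561}{261339556}*(-1) + \frac{313600}{588014001}*(-1) = -\frac{49}{4} (each basis 2-blade squares to minus the product of its generators' squares); cross terms between blades sharing an index anticommute and cancel; the commuting (index-disjoint) pairs give grade-4 terms 2*c*c'*(blade product), which cancel blade by blade — e_{2346}: \frac{14112000}{65334889} - \frac{14112000}{65334889} = 0; e_{2456}: -\frac{784000}{196004667} + \frac{784000}{196004667} = 0; e_{3456}: \frac{1411200}{65334889} - \frac{1411200}{65334889} = 0 — confirming B is simple. So B^2 = -\frac{49}{4}.
Answer: rotation, certificate B^2 = -\frac{49}{4}. The invariant at work: B^2 = -\frac{49}{4} is unchanged by conjugation, hence its sign classifies the subgroup whatever basis B is written in.


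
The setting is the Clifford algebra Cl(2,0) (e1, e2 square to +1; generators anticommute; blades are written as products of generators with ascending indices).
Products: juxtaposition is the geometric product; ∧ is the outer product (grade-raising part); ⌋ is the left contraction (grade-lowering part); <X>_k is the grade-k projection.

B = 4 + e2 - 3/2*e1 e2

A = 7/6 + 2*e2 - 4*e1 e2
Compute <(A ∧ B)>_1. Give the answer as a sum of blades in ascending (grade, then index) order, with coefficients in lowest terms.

step 1: 14/3 + 55/6*e2 - 71/4*e1 e2
step 2: 55/6*e2
Answer: 55/6*e2


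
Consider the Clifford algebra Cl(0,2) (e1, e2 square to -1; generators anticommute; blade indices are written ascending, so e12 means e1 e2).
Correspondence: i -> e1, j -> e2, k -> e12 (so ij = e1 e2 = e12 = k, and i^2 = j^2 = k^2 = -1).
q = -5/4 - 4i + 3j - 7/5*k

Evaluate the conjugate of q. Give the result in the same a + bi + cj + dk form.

In blades: q = -5/4 - 4*e1 + 3*e2 - 7/5*e12.
Conjugation here is Clifford conjugation: the scalar is fixed and the grade-1 and grade-2 blades all flip sign, giving -5/4 + 4*e1 - 3*e2 + 7/5*e12; translating back:
Answer: -5/4 + 4i - 3j + 7/5*k


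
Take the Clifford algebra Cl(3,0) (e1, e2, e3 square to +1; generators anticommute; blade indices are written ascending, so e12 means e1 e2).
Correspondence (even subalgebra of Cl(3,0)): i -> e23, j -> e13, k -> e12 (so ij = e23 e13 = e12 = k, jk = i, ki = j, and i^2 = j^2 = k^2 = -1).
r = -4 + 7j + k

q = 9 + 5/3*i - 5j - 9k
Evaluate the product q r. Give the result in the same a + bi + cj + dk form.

In blades: q = 9 - 9*e12 - 5*e13 + 5/3*e23, r = -4 + e12 + 7*e13.
Distribute q over r term by term (generator squares from the signature, products reordered to ascending indices): (9)*r = -36 + 9*e12 + 63*e13; (-9*e12)*r = 9 + 36*e12 + 63*e23; (-5*e13)*r = 35 + 20*e13 - 5*e23; (5/3*e23)*r = 35/3*e12 - 5/3*e13 - 20/3*e23.
Sum: 8 + 170/3*e12 + 244/3*e13 + 154/3*e23; translating back through the correspondence:
Answer: 8 + 154/3*i + 244/3*j + 170/3*k


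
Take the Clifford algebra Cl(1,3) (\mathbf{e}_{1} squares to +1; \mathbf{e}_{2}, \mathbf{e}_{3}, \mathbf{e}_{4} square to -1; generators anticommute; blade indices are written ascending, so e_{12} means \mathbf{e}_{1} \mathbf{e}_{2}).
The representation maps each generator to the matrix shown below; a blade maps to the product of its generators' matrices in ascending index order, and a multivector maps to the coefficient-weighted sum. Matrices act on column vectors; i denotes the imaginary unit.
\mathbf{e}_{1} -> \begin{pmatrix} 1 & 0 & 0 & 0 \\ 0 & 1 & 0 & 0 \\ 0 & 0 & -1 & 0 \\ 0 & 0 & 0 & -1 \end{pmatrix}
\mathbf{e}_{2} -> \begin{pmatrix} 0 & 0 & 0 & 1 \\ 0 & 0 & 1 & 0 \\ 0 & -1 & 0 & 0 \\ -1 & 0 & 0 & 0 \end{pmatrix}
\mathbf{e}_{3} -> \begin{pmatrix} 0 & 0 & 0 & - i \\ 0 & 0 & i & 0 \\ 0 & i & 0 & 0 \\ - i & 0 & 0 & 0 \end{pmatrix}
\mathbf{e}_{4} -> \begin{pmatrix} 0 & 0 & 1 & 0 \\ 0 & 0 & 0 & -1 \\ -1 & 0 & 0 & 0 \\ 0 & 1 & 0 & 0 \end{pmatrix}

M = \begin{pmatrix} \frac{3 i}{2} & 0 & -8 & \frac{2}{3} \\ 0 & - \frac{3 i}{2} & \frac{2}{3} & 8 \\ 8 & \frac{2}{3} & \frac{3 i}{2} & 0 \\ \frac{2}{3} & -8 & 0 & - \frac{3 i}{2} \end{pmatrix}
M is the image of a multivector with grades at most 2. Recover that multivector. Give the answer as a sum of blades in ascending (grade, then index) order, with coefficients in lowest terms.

Method: the blade images are trace-orthogonal — tr(rho(e_A) rho(e_B)^-1) = 4 if A = B and 0 otherwise — and rho(e_A)^-1 = (e_A)^2 * rho(e_A) with (e_A)^2 = +1 or -1, so the coefficient of e_A in the preimage is (e_A)^2 * tr(M rho(e_A))/4.
Nonzero projections over blades of grade <= 2: e_{4}: (e_{4})^2 = -1, tr(M rho(e_{4})) = 32, coefficient -8; e_{12}: (e_{12})^2 = +1, tr(M rho(e_{12})) = \frac{8}{3}, coefficient \frac{2}{3}; e_{23}: (e_{23})^2 = -1, tr(M rho(e_{23})) = 6, coefficient -\frac{3}{2}. Every other blade of grade <= 2 projects to 0.
Answer: -8 e_{4} + \frac{2}{3} e_{12} - \frac{3}{2} e_{23}


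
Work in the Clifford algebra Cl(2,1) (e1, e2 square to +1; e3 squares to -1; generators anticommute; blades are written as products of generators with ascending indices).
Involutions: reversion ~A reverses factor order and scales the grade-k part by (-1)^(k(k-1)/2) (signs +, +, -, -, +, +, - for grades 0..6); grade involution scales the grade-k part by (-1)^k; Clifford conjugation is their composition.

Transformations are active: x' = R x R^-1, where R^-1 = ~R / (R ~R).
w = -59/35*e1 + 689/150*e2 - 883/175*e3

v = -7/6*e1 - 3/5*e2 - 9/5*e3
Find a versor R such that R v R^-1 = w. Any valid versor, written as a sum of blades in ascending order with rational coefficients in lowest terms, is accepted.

Here q(v) = q(w) = -1367/900; the classical choice R = v + w = -599/210*e1 + 599/150*e2 - 1198/175*e3 then realises v -> w under the sandwich.
Answer: -599/210*e1 + 599/150*e2 - 1198/175*e3


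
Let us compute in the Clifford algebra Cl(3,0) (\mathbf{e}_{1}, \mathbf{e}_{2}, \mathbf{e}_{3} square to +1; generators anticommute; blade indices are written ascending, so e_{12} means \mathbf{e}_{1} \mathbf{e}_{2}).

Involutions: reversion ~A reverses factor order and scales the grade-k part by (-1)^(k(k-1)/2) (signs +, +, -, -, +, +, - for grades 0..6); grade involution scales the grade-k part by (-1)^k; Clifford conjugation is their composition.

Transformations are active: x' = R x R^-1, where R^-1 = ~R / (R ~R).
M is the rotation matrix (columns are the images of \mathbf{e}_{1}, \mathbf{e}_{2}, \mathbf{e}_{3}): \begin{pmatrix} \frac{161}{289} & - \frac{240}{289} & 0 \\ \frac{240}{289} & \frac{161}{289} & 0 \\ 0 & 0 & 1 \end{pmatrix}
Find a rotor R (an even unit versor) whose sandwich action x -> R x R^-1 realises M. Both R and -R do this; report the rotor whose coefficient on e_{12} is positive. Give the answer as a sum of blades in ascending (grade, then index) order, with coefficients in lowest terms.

Method: write R = a + b12*e_{12} + b13*e_{13} + b23*e_{23} with a^2 + b12^2 + b13^2 + b23^2 = 1 (so R^-1 = ~R). Expanding the columns R e_j ~R gives tr M = 4a^2 - 1 and, from the antisymmetric part, M21 - M12 = -4a*b12, M13 - M31 = 4a*b13, M32 - M23 = -4a*b23.
Here tr M = \frac{611}{289}, so a^2 = (1 + tr M)/4 = \frac{225}{289} and a = ±\frac{15}{17}. Taking a = \frac{15}{17}: M21 - M12 = \frac{480}{289}, M13 - M31 = 0, M32 - M23 = 0, giving b12 = -\frac{8}{17}, b13 = 0, b23 = 0, i.e. R = \frac{15}{17} - \frac{8}{17} e_{12}.
Its e_{12} coefficient is negative, so report the other preimage -R.
Answer: -\frac{15}{17} + \frac{8}{17} e_{12}. Why the constraint matters: R and -R act identically through the sandwich — M has trace \frac{611}{289} either way — so only the sign condition on e_{12} picks one of the two preimages.


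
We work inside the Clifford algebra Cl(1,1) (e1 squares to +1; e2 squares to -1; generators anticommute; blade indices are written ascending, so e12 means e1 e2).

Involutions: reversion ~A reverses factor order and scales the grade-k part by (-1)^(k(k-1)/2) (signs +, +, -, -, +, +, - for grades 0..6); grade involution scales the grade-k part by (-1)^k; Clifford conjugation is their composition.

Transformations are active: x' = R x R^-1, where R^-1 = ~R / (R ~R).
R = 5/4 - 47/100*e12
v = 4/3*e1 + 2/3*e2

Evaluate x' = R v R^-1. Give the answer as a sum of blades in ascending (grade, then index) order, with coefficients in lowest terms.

~R = 5/4 + 47/100*e12, and R ~R = 1677/1250, so R^-1 = ~R / (1677/1250).
R v = 99/50*e1 + 73/50*e2
Answer: 7903/3354*e1 + 6889/3354*e2


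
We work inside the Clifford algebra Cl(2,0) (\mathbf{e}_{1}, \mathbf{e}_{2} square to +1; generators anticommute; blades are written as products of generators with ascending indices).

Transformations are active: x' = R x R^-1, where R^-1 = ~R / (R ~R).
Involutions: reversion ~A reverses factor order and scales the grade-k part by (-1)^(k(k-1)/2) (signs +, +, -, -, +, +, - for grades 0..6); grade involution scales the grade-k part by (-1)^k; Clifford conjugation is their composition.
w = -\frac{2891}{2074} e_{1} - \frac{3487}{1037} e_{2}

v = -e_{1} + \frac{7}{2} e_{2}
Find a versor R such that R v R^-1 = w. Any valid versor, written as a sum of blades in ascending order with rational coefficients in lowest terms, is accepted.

Sketch: the shared square \frac{53}{4} makes R = v + w = -\frac{4965}{2074} e_{1} + \frac{285}{2074} e_{2} the natural versor; its sandwich fixes that direction, negates (v - w)/2, and sends v to w.
Answer: -\frac{4965}{2074} e_{1} + \frac{285}{2074} e_{2}


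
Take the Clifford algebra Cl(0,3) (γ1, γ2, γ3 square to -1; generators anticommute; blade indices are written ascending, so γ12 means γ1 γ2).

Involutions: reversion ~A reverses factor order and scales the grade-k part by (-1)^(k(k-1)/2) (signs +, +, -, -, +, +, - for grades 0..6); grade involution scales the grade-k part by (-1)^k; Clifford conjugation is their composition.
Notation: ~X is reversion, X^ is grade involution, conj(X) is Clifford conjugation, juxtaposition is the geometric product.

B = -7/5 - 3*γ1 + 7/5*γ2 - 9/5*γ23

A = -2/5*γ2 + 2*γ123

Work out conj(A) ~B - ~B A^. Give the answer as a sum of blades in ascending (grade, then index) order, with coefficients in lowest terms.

first term: -14/25 - 18/5*γ1 - 14/25*γ2 - 18/25*γ3 + 6/5*γ12 + 14/5*γ13 + 6*γ23 - 14/5*γ123
second term: -14/25 + 18/5*γ1 - 14/25*γ2 + 18/25*γ3 - 6/5*γ12 - 14/5*γ13 - 6*γ23 + 14/5*γ123
Answer: -36/5*γ1 - 36/25*γ3 + 12/5*γ12 + 28/5*γ13 + 12*γ23 - 28/5*γ123


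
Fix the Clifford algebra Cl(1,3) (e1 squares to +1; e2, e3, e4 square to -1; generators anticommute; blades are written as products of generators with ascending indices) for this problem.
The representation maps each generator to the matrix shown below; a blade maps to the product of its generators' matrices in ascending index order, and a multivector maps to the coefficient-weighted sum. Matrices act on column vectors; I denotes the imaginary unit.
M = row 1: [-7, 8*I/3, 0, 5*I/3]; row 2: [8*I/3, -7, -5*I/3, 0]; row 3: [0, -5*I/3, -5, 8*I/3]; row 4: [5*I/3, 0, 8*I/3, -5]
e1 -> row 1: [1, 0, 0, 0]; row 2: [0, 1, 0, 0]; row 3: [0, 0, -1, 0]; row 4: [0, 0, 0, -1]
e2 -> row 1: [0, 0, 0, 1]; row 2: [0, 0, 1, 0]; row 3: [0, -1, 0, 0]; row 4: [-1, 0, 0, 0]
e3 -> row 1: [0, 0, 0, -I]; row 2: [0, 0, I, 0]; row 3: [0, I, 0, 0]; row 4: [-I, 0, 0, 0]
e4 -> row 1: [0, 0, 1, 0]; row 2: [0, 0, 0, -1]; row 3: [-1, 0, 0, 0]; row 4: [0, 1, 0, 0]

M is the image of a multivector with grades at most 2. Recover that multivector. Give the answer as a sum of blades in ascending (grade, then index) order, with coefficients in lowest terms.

Method: the blade images are trace-orthogonal — tr(rho(e_A) rho(e_B)^-1) = 4 if A = B and 0 otherwise — and rho(e_A)^-1 = (e_A)^2 * rho(e_A) with (e_A)^2 = +1 or -1, so the coefficient of e_A in the preimage is (e_A)^2 * tr(M rho(e_A))/4.
Nonzero projections over blades of grade <= 2: 1: (1)^2 = +1, tr(M 1) = -24, coefficient -6; e1: (e1)^2 = +1, tr(M rho(e1)) = -4, coefficient -1; e3: (e3)^2 = -1, tr(M rho(e3)) = 20/3, coefficient -5/3; e3 e4: (e3 e4)^2 = -1, tr(M rho(e3 e4)) = 32/3, coefficient -8/3. Every other blade of grade <= 2 projects to 0.
Answer: -6 - e1 - 5/3*e3 - 8/3*e3 e4


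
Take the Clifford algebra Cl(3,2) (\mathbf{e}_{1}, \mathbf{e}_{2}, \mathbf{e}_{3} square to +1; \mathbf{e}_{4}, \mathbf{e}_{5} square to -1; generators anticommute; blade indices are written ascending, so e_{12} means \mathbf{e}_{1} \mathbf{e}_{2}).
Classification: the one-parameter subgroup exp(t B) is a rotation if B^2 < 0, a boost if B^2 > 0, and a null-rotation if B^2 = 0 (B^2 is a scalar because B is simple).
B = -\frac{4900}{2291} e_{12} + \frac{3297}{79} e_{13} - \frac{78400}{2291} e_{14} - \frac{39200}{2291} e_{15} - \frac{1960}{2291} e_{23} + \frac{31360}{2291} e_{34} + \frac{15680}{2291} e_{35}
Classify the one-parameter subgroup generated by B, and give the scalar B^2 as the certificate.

B^2 term by term: the squares give (-\frac{4900}{2291})^2*(e_{12})^2 + (\frac{3297}{79})^2*(e_{13})^2 + (-\frac{78400}{2291})^2*(e_{14})^2 + (-\frac{39200}{2291})^2*(e_{15})^2 + (-\frac{1960}{2291})^2*(e_{23})^2 + (\frac{31360}{2291})^2*(e_{34})^2 + (\frac{15680}{2291})^2*(e_{35})^2 = \frac{24010000}{5248681}*(-1) + \frac{10870209}{6241}*(-1) + \frac{6146560000}{5248681}*(+1) + \frac{1536640000}{5248681}*(+1) + \frac{3841600}{5248681}*(-1) + \frac{983449600}{5248681}*(+1) + \frac{245862400}{5248681}*(+1) = -49 (each basis 2-blade squares to minus the product of its generators' squares); cross terms between blades sharing an index anticommute and cancel; the commuting (index-disjoint) pairs give grade-4 terms 2*c*c'*(blade product), which cancel blade by blade — e_{1234}: -\frac{307328000}{5248681} + \frac{307328000}{5248681} = 0; e_{1235}: -\frac{153664000}{5248681} + \frac{153664000}{5248681} = 0; e_{1345}: \frac{2458624000}{5248681} - \frac{2458624000}{5248681} = 0 — confirming B is simple. So B^2 = -49.
Answer: rotation, certificate B^2 = -49. One invariant decides it: the square -49 survives every conjugation, and its sign is exactly the classification.


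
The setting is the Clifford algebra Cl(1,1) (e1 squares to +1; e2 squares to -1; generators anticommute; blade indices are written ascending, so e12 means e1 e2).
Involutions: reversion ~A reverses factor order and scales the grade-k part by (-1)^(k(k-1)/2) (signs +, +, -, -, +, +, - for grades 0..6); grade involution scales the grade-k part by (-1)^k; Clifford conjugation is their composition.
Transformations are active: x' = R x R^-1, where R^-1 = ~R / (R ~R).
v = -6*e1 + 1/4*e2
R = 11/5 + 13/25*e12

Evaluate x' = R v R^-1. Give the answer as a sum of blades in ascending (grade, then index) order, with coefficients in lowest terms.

~R = 11/5 - 13/25*e12, and R ~R = 2856/625, so R^-1 = ~R / (2856/625).
R v = -1333/100*e1 + 367/100*e2
Answer: -39043/5712*e1 + 18757/5712*e2


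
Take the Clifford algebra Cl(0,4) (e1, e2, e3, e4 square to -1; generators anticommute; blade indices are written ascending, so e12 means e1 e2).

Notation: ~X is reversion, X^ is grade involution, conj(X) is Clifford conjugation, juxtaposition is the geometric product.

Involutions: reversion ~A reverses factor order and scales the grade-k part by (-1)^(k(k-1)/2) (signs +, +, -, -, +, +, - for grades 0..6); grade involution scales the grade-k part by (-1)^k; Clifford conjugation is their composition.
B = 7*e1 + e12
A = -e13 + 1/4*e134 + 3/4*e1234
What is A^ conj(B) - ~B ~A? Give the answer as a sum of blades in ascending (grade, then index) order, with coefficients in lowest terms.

first term: 7*e3 - e23 - e34 - 11/2*e234
second term: -7*e3 - e23 + 5/2*e34 - 5*e234
Answer: 14*e3 - 7/2*e34 - 1/2*e234


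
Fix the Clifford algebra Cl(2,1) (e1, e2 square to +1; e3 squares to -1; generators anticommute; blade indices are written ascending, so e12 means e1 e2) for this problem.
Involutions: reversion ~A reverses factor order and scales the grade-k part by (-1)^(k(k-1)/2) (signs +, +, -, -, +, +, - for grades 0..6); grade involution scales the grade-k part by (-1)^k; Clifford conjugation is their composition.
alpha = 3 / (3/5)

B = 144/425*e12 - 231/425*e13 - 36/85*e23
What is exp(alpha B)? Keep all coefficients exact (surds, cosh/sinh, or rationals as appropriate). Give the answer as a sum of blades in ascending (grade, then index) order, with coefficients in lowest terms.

B^2 term by term: the squares give (144/425)^2*(e12)^2 + (-231/425)^2*(e13)^2 + (-36/85)^2*(e23)^2 = 20736/180625*(-1) + 53361/180625*(+1) + 1296/7225*(+1) = 9/25 (each basis 2-blade squares to minus the product of its generators' squares); cross terms between blades sharing an index anticommute and cancel. So B^2 = 9/25.
B^2 = 9/25 — the series telescopes hyperbolically here: l = 3/5, alpha*l = 3, so exp(alpha B) = cosh(3) + (sinh(3)/(3/5))*B = cosh(3) + (5*sinh(3)/3)*B.
Answer: cosh(3) + 48*sinh(3)/85*e12 - 77*sinh(3)/85*e13 - 12*sinh(3)/17*e23


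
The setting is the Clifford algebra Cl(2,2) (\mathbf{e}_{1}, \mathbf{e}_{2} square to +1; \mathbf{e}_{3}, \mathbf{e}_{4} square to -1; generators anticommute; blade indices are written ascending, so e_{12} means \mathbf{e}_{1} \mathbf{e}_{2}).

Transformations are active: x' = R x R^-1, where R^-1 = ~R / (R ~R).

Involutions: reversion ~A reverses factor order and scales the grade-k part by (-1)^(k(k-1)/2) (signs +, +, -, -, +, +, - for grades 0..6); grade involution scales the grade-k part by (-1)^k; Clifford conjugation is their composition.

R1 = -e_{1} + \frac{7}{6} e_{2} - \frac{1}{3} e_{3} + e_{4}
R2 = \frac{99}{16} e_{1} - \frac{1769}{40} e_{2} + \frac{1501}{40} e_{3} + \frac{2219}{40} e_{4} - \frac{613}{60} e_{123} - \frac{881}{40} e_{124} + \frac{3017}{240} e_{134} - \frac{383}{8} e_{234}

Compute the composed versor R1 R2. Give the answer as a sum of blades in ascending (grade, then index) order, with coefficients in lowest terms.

Distribute over the terms of R1 (each basis-blade product reordered to ascending indices, repeated generators contracted through their squares):
(-e_{1}) R2 = -\frac{99}{16} + \frac{1769}{40} e_{12} - \frac{1501}{40} e_{13} - \frac{2219}{40} e_{14} + \frac{613}{60} e_{23} + \frac{881}{40} e_{24} - \frac{3017}{240} e_{34} + \frac{383}{8} e_{1234}
(\frac{7}{6} e_{2}) R2 = -\frac{12383}{240} - \frac{231}{32} e_{12} + \frac{4291}{360} e_{13} + \frac{6167}{240} e_{14} + \frac{10507}{240} e_{23} + \frac{15533}{240} e_{24} - \frac{2681}{48} e_{34} - \frac{21119}{1440} e_{1234}
(-\frac{1}{3} e_{3}) R2 = \frac{1501}{120} - \frac{613}{180} e_{12} + \frac{33}{16} e_{13} - \frac{3017}{720} e_{14} - \frac{1769}{120} e_{23} + \frac{383}{24} e_{24} - \frac{2219}{120} e_{34} + \frac{881}{120} e_{1234}
(e_{4}) R2 = -\frac{2219}{40} + \frac{881}{40} e_{12} - \frac{3017}{240} e_{13} - \frac{99}{16} e_{14} + \frac{383}{8} e_{23} + \frac{1769}{40} e_{24} - \frac{1501}{40} e_{34} + \frac{613}{60} e_{1234}
Summing the partial products and collecting blades:
Answer: -\frac{403}{4} + \frac{80101}{1440} e_{12} - \frac{13001}{360} e_{13} - \frac{28913}{720} e_{14} + \frac{20911}{240} e_{23} + \frac{35263}{240} e_{24} - \frac{14933}{120} e_{34} + \frac{14621}{288} e_{1234}
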